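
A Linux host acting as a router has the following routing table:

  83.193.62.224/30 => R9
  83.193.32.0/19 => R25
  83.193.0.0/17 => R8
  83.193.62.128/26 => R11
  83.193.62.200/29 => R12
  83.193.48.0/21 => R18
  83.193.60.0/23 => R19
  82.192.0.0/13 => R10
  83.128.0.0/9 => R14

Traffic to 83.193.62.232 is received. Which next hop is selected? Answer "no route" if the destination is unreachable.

Routes whose prefix contains 83.193.62.232:
  83.128.0.0/9 (83.128.0.0 - 83.255.255.255) -> R14
  83.193.0.0/17 (83.193.0.0 - 83.193.127.255) -> R8
  83.193.32.0/19 (83.193.32.0 - 83.193.63.255) -> R25
More-specific entries that do NOT match:
  83.193.62.224/30 (83.193.62.224 - 83.193.62.227) does not contain 83.193.62.232
  83.193.62.200/29 (83.193.62.200 - 83.193.62.207) does not contain 83.193.62.232
  83.193.62.128/26 (83.193.62.128 - 83.193.62.191) does not contain 83.193.62.232
  83.193.60.0/23 (83.193.60.0 - 83.193.61.255) does not contain 83.193.62.232
  83.193.48.0/21 (83.193.48.0 - 83.193.55.255) does not contain 83.193.62.232
Longest matching prefix is /19 -> next hop R25.

R25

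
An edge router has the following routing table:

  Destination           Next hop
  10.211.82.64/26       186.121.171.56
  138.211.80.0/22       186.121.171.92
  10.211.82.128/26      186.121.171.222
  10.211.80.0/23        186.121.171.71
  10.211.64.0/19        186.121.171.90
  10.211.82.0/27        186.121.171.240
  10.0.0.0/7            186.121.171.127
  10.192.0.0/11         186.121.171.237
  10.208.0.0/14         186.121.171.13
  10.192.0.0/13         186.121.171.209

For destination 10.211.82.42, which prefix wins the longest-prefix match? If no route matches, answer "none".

10.211.64.0/19

Entries matching 10.211.82.42:
  10.0.0.0/7 (10.0.0.0 - 11.255.255.255)
  10.192.0.0/11 (10.192.0.0 - 10.223.255.255)
  10.208.0.0/14 (10.208.0.0 - 10.211.255.255)
  10.211.64.0/19 (10.211.64.0 - 10.211.95.255)
Most specific is 10.211.64.0/19.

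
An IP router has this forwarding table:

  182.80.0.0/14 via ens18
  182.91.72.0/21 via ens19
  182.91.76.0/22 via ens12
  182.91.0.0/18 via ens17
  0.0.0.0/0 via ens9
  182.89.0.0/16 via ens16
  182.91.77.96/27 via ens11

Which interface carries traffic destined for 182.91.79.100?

Routes whose prefix contains 182.91.79.100:
  0.0.0.0/0 (default, matches everything) -> ens9
  182.91.72.0/21 (182.91.72.0 - 182.91.79.255) -> ens19
  182.91.76.0/22 (182.91.76.0 - 182.91.79.255) -> ens12
More-specific entries that do NOT match:
  182.91.77.96/27 (182.91.77.96 - 182.91.77.127) does not contain 182.91.79.100
Longest matching prefix is /22 -> interface ens12.

ens12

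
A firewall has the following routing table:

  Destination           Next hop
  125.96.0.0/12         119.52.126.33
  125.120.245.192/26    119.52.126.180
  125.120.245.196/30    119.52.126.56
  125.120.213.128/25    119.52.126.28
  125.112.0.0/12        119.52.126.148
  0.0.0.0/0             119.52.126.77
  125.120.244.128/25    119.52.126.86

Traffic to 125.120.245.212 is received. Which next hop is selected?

Routes whose prefix contains 125.120.245.212:
  0.0.0.0/0 (default, matches everything) -> 119.52.126.77
  125.112.0.0/12 (125.112.0.0 - 125.127.255.255) -> 119.52.126.148
  125.120.245.192/26 (125.120.245.192 - 125.120.245.255) -> 119.52.126.180
More-specific entries that do NOT match:
  125.120.245.196/30 (125.120.245.196 - 125.120.245.199) does not contain 125.120.245.212
Longest matching prefix is /26 -> next hop 119.52.126.180.

119.52.126.180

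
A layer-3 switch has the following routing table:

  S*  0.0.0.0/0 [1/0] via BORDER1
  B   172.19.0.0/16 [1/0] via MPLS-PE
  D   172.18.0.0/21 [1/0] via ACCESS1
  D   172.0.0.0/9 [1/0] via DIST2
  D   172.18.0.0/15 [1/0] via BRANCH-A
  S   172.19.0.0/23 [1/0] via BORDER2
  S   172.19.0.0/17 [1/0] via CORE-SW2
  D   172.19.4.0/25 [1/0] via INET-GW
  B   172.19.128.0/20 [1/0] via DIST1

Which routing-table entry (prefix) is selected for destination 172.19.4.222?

172.19.0.0/17

Entries matching 172.19.4.222:
  0.0.0.0/0 (default, matches everything)
  172.0.0.0/9 (172.0.0.0 - 172.127.255.255)
  172.18.0.0/15 (172.18.0.0 - 172.19.255.255)
  172.19.0.0/16 (172.19.0.0 - 172.19.255.255)
  172.19.0.0/17 (172.19.0.0 - 172.19.127.255)
Most specific is 172.19.0.0/17.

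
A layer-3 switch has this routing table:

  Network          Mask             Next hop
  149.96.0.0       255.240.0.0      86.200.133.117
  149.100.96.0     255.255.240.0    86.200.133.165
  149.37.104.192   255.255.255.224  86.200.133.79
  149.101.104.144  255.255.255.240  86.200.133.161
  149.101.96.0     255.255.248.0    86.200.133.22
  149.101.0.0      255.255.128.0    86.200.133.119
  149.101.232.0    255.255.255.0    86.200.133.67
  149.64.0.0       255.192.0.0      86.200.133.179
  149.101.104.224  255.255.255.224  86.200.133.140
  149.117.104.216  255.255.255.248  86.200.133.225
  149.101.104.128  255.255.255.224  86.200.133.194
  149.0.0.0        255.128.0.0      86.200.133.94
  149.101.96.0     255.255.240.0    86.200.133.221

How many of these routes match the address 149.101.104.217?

5

Prefixes containing 149.101.104.217:
  149.0.0.0/9 (149.0.0.0 - 149.127.255.255)
  149.64.0.0/10 (149.64.0.0 - 149.127.255.255)
  149.96.0.0/12 (149.96.0.0 - 149.111.255.255)
  149.101.0.0/17 (149.101.0.0 - 149.101.127.255)
  149.101.96.0/20 (149.101.96.0 - 149.101.111.255)
Total matching entries: 5.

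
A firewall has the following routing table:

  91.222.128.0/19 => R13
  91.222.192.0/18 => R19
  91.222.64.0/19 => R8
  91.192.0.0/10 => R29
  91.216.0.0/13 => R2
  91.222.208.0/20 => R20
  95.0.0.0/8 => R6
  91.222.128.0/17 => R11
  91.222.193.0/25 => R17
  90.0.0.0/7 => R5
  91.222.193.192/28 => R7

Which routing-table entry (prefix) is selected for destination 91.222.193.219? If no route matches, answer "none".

91.222.192.0/18

Entries matching 91.222.193.219:
  90.0.0.0/7 (90.0.0.0 - 91.255.255.255)
  91.192.0.0/10 (91.192.0.0 - 91.255.255.255)
  91.216.0.0/13 (91.216.0.0 - 91.223.255.255)
  91.222.128.0/17 (91.222.128.0 - 91.222.255.255)
  91.222.192.0/18 (91.222.192.0 - 91.222.255.255)
Most specific is 91.222.192.0/18.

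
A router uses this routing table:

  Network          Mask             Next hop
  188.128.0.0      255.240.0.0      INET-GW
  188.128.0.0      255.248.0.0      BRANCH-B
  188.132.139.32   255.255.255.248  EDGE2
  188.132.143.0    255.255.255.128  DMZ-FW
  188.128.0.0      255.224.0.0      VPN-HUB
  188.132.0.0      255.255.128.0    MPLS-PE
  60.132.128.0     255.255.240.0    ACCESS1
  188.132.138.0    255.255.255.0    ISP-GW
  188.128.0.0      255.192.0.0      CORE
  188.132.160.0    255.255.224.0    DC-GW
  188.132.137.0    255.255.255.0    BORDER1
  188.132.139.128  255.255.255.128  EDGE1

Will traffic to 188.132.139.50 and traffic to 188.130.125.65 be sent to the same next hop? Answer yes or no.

yes

188.132.139.50: longest match 188.128.0.0/13 -> BRANCH-B
188.130.125.65: longest match 188.128.0.0/13 -> BRANCH-B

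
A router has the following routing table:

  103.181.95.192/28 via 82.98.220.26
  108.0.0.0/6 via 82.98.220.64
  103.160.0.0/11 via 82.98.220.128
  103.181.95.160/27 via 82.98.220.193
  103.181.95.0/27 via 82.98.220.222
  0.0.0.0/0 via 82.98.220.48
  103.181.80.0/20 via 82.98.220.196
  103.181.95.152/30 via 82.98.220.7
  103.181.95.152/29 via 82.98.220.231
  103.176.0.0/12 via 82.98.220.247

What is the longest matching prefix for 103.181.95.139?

103.181.80.0/20

Entries matching 103.181.95.139:
  0.0.0.0/0 (default, matches everything)
  103.160.0.0/11 (103.160.0.0 - 103.191.255.255)
  103.176.0.0/12 (103.176.0.0 - 103.191.255.255)
  103.181.80.0/20 (103.181.80.0 - 103.181.95.255)
Most specific is 103.181.80.0/20.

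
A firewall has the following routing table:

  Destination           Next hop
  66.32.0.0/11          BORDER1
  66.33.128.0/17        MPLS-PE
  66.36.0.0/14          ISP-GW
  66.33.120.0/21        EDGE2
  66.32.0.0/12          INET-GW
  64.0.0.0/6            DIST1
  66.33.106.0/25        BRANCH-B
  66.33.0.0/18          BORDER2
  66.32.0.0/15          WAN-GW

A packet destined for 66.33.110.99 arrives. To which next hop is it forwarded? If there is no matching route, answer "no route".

Routes whose prefix contains 66.33.110.99:
  64.0.0.0/6 (64.0.0.0 - 67.255.255.255) -> DIST1
  66.32.0.0/11 (66.32.0.0 - 66.63.255.255) -> BORDER1
  66.32.0.0/12 (66.32.0.0 - 66.47.255.255) -> INET-GW
  66.32.0.0/15 (66.32.0.0 - 66.33.255.255) -> WAN-GW
More-specific entries that do NOT match:
  66.33.106.0/25 (66.33.106.0 - 66.33.106.127) does not contain 66.33.110.99
  66.33.120.0/21 (66.33.120.0 - 66.33.127.255) does not contain 66.33.110.99
  66.33.0.0/18 (66.33.0.0 - 66.33.63.255) does not contain 66.33.110.99
  66.33.128.0/17 (66.33.128.0 - 66.33.255.255) does not contain 66.33.110.99
Longest matching prefix is /15 -> next hop WAN-GW.

WAN-GW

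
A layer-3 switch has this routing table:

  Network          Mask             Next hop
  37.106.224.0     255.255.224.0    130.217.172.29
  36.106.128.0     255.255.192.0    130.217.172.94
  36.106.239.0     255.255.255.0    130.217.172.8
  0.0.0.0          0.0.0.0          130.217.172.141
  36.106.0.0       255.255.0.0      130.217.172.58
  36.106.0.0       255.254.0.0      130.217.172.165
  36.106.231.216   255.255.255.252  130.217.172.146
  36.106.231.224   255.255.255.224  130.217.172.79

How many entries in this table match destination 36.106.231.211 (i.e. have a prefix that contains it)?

Prefixes containing 36.106.231.211:
  0.0.0.0/0 (default, matches everything)
  36.106.0.0/15 (36.106.0.0 - 36.107.255.255)
  36.106.0.0/16 (36.106.0.0 - 36.106.255.255)
Total matching entries: 3.

3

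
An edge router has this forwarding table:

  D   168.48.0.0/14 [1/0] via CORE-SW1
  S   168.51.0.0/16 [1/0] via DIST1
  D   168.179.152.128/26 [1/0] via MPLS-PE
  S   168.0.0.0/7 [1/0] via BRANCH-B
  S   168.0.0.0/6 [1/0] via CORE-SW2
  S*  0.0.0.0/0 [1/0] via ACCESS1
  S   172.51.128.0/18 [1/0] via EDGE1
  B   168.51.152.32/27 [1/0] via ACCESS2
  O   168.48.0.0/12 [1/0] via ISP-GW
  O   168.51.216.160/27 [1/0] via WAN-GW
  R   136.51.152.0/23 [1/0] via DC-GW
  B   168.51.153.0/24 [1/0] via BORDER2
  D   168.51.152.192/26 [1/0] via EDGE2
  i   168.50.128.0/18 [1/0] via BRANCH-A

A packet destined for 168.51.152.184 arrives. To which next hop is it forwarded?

DIST1

Routes whose prefix contains 168.51.152.184:
  0.0.0.0/0 (default, matches everything) -> ACCESS1
  168.0.0.0/6 (168.0.0.0 - 171.255.255.255) -> CORE-SW2
  168.0.0.0/7 (168.0.0.0 - 169.255.255.255) -> BRANCH-B
  168.48.0.0/12 (168.48.0.0 - 168.63.255.255) -> ISP-GW
  168.48.0.0/14 (168.48.0.0 - 168.51.255.255) -> CORE-SW1
  168.51.0.0/16 (168.51.0.0 - 168.51.255.255) -> DIST1
More-specific entries that do NOT match:
  168.51.152.32/27 (168.51.152.32 - 168.51.152.63) does not contain 168.51.152.184
  168.51.216.160/27 (168.51.216.160 - 168.51.216.191) does not contain 168.51.152.184
  168.179.152.128/26 (168.179.152.128 - 168.179.152.191) does not contain 168.51.152.184
  168.51.152.192/26 (168.51.152.192 - 168.51.152.255) does not contain 168.51.152.184
  168.51.153.0/24 (168.51.153.0 - 168.51.153.255) does not contain 168.51.152.184
  136.51.152.0/23 (136.51.152.0 - 136.51.153.255) does not contain 168.51.152.184
  172.51.128.0/18 (172.51.128.0 - 172.51.191.255) does not contain 168.51.152.184
  168.50.128.0/18 (168.50.128.0 - 168.50.191.255) does not contain 168.51.152.184
Longest matching prefix is /16 -> next hop DIST1.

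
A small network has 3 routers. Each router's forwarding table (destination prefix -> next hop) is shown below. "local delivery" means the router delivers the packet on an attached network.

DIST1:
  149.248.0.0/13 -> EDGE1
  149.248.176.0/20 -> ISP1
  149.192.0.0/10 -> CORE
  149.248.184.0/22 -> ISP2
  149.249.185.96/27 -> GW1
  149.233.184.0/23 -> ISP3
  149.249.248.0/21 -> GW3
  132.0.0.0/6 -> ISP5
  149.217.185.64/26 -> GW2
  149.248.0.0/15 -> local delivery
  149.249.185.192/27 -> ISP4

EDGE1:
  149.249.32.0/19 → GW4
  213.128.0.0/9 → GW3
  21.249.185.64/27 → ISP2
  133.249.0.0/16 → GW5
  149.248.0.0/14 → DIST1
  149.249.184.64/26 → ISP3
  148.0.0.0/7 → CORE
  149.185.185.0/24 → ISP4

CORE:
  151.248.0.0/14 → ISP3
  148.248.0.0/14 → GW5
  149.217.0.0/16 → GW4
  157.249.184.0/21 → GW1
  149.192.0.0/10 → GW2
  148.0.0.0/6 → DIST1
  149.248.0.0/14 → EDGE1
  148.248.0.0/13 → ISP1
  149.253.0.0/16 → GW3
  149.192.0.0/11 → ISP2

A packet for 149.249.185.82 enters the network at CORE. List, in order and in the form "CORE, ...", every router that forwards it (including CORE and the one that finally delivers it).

CORE, EDGE1, DIST1

At CORE: longest match for 149.249.185.82 is 149.248.0.0/14 -> EDGE1
At EDGE1: longest match for 149.249.185.82 is 149.248.0.0/14 -> DIST1
At DIST1: longest match for 149.249.185.82 is 149.248.0.0/15 -> local delivery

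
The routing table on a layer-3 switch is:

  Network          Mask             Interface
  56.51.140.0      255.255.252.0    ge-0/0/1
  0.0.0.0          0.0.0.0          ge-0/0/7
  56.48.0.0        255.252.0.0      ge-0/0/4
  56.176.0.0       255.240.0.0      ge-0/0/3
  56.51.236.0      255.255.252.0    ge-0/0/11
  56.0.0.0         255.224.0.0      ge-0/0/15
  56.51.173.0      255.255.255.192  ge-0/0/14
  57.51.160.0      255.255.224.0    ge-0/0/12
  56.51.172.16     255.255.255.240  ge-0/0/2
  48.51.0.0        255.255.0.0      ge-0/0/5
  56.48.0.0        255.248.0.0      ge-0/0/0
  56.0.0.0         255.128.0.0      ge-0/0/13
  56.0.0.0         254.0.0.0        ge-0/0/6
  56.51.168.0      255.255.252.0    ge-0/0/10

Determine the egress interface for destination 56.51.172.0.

ge-0/0/4

Routes whose prefix contains 56.51.172.0:
  0.0.0.0/0 (default, matches everything) -> ge-0/0/7
  56.0.0.0/7 (56.0.0.0 - 57.255.255.255) -> ge-0/0/6
  56.0.0.0/9 (56.0.0.0 - 56.127.255.255) -> ge-0/0/13
  56.48.0.0/13 (56.48.0.0 - 56.55.255.255) -> ge-0/0/0
  56.48.0.0/14 (56.48.0.0 - 56.51.255.255) -> ge-0/0/4
More-specific entries that do NOT match:
  56.51.172.16/28 (56.51.172.16 - 56.51.172.31) does not contain 56.51.172.0
  56.51.173.0/26 (56.51.173.0 - 56.51.173.63) does not contain 56.51.172.0
  56.51.140.0/22 (56.51.140.0 - 56.51.143.255) does not contain 56.51.172.0
  56.51.236.0/22 (56.51.236.0 - 56.51.239.255) does not contain 56.51.172.0
  56.51.168.0/22 (56.51.168.0 - 56.51.171.255) does not contain 56.51.172.0
  57.51.160.0/19 (57.51.160.0 - 57.51.191.255) does not contain 56.51.172.0
  48.51.0.0/16 (48.51.0.0 - 48.51.255.255) does not contain 56.51.172.0
Longest matching prefix is /14 -> interface ge-0/0/4.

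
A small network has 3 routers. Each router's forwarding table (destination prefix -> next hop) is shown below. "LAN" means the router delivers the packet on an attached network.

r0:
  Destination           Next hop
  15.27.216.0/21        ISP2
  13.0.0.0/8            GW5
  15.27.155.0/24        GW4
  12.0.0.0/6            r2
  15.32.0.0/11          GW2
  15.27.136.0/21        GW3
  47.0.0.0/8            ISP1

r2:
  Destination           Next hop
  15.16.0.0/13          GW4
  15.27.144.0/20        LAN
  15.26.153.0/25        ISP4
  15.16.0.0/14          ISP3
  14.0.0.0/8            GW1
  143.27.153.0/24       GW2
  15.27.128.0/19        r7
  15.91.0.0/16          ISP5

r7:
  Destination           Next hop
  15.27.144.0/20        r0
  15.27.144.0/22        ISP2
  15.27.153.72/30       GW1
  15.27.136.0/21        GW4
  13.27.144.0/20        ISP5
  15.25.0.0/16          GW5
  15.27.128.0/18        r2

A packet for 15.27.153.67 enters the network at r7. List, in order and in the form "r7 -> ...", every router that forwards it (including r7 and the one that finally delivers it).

r7 -> r0 -> r2

At r7: longest match for 15.27.153.67 is 15.27.144.0/20 -> r0
At r0: longest match for 15.27.153.67 is 12.0.0.0/6 -> r2
At r2: longest match for 15.27.153.67 is 15.27.144.0/20 -> LAN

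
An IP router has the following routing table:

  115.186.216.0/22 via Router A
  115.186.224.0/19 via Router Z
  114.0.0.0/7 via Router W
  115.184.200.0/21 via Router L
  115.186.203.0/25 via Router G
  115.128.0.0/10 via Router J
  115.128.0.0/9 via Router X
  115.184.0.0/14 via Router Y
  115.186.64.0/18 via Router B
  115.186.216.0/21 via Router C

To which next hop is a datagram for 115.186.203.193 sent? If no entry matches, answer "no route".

Router Y

Routes whose prefix contains 115.186.203.193:
  114.0.0.0/7 (114.0.0.0 - 115.255.255.255) -> Router W
  115.128.0.0/9 (115.128.0.0 - 115.255.255.255) -> Router X
  115.128.0.0/10 (115.128.0.0 - 115.191.255.255) -> Router J
  115.184.0.0/14 (115.184.0.0 - 115.187.255.255) -> Router Y
More-specific entries that do NOT match:
  115.186.203.0/25 (115.186.203.0 - 115.186.203.127) does not contain 115.186.203.193
  115.186.216.0/22 (115.186.216.0 - 115.186.219.255) does not contain 115.186.203.193
  115.184.200.0/21 (115.184.200.0 - 115.184.207.255) does not contain 115.186.203.193
  115.186.216.0/21 (115.186.216.0 - 115.186.223.255) does not contain 115.186.203.193
  115.186.224.0/19 (115.186.224.0 - 115.186.255.255) does not contain 115.186.203.193
  115.186.64.0/18 (115.186.64.0 - 115.186.127.255) does not contain 115.186.203.193
Longest matching prefix is /14 -> next hop Router Y.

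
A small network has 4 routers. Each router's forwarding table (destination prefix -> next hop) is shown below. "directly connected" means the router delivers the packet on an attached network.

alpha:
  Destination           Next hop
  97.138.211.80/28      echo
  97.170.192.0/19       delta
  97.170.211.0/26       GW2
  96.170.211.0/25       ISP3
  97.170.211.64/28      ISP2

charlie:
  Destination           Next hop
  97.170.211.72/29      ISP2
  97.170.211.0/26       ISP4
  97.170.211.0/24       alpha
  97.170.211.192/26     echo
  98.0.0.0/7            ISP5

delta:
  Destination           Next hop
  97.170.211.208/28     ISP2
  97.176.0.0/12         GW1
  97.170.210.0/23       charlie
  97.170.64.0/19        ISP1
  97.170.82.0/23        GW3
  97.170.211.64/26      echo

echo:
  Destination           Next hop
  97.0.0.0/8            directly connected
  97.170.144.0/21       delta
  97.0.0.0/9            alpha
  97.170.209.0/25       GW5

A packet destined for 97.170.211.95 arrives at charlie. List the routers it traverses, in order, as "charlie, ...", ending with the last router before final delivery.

At charlie: longest match for 97.170.211.95 is 97.170.211.0/24 -> alpha
At alpha: longest match for 97.170.211.95 is 97.170.192.0/19 -> delta
At delta: longest match for 97.170.211.95 is 97.170.211.64/26 -> echo
At echo: longest match for 97.170.211.95 is 97.0.0.0/8 -> directly connected

charlie, alpha, delta, echo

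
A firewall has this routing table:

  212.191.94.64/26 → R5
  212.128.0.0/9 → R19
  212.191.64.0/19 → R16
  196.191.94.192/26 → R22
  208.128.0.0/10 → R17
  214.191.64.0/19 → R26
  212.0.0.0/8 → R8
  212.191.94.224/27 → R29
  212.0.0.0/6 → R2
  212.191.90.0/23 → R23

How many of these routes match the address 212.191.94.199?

4

Prefixes containing 212.191.94.199:
  212.0.0.0/6 (212.0.0.0 - 215.255.255.255)
  212.0.0.0/8 (212.0.0.0 - 212.255.255.255)
  212.128.0.0/9 (212.128.0.0 - 212.255.255.255)
  212.191.64.0/19 (212.191.64.0 - 212.191.95.255)
Total matching entries: 4.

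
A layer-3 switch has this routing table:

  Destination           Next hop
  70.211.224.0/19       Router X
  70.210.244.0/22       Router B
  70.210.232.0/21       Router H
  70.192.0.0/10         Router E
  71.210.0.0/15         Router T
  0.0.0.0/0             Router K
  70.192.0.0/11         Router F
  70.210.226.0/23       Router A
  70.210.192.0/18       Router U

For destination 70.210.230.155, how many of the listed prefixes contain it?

Prefixes containing 70.210.230.155:
  0.0.0.0/0 (default, matches everything)
  70.192.0.0/10 (70.192.0.0 - 70.255.255.255)
  70.192.0.0/11 (70.192.0.0 - 70.223.255.255)
  70.210.192.0/18 (70.210.192.0 - 70.210.255.255)
Total matching entries: 4.

4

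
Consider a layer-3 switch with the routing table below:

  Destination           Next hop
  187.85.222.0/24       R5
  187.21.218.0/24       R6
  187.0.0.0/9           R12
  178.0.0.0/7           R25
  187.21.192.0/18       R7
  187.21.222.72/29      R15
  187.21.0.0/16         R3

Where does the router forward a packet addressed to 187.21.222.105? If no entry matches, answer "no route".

Routes whose prefix contains 187.21.222.105:
  187.0.0.0/9 (187.0.0.0 - 187.127.255.255) -> R12
  187.21.0.0/16 (187.21.0.0 - 187.21.255.255) -> R3
  187.21.192.0/18 (187.21.192.0 - 187.21.255.255) -> R7
More-specific entries that do NOT match:
  187.21.222.72/29 (187.21.222.72 - 187.21.222.79) does not contain 187.21.222.105
  187.85.222.0/24 (187.85.222.0 - 187.85.222.255) does not contain 187.21.222.105
  187.21.218.0/24 (187.21.218.0 - 187.21.218.255) does not contain 187.21.222.105
Longest matching prefix is /18 -> next hop R7.

R7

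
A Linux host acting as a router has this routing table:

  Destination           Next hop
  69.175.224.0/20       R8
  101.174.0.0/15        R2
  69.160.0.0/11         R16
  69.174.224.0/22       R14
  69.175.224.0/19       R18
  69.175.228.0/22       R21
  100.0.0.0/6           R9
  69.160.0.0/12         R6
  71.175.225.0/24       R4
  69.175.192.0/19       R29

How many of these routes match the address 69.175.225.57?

4

Prefixes containing 69.175.225.57:
  69.160.0.0/11 (69.160.0.0 - 69.191.255.255)
  69.160.0.0/12 (69.160.0.0 - 69.175.255.255)
  69.175.224.0/19 (69.175.224.0 - 69.175.255.255)
  69.175.224.0/20 (69.175.224.0 - 69.175.239.255)
Total matching entries: 4.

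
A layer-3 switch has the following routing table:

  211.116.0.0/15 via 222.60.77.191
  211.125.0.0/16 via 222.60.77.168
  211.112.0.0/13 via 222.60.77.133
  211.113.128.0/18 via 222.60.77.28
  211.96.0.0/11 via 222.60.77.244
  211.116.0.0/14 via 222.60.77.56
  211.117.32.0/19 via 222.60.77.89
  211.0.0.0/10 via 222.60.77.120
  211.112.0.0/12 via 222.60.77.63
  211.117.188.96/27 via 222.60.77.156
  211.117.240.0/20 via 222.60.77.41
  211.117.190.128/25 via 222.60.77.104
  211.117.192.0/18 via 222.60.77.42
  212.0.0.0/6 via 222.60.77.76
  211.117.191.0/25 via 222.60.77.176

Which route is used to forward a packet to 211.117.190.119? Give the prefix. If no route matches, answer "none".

211.116.0.0/15

Entries matching 211.117.190.119:
  211.96.0.0/11 (211.96.0.0 - 211.127.255.255)
  211.112.0.0/12 (211.112.0.0 - 211.127.255.255)
  211.112.0.0/13 (211.112.0.0 - 211.119.255.255)
  211.116.0.0/14 (211.116.0.0 - 211.119.255.255)
  211.116.0.0/15 (211.116.0.0 - 211.117.255.255)
Most specific is 211.116.0.0/15.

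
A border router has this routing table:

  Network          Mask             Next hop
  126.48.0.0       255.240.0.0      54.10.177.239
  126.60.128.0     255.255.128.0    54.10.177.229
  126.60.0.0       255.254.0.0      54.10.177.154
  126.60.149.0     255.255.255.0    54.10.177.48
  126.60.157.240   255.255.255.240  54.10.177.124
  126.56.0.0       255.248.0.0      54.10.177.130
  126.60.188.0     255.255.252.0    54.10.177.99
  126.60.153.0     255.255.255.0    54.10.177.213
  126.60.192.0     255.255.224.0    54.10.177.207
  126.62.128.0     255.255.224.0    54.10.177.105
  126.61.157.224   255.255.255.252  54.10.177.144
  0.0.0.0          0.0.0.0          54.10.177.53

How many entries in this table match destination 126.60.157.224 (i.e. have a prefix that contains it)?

Prefixes containing 126.60.157.224:
  0.0.0.0/0 (default, matches everything)
  126.48.0.0/12 (126.48.0.0 - 126.63.255.255)
  126.56.0.0/13 (126.56.0.0 - 126.63.255.255)
  126.60.0.0/15 (126.60.0.0 - 126.61.255.255)
  126.60.128.0/17 (126.60.128.0 - 126.60.255.255)
Total matching entries: 5.

5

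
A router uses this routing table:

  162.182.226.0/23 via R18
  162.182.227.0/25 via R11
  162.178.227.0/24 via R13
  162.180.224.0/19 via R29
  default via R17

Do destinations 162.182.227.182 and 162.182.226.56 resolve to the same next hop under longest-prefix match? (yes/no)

162.182.227.182: longest match 162.182.226.0/23 -> R18
162.182.226.56: longest match 162.182.226.0/23 -> R18

yes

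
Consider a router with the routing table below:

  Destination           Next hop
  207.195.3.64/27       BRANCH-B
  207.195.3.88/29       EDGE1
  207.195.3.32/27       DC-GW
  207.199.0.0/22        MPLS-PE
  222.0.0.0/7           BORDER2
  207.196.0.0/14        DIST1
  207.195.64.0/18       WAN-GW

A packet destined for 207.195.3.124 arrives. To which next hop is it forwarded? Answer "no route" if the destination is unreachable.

No entry's prefix contains 207.195.3.124; there is no default route.

no route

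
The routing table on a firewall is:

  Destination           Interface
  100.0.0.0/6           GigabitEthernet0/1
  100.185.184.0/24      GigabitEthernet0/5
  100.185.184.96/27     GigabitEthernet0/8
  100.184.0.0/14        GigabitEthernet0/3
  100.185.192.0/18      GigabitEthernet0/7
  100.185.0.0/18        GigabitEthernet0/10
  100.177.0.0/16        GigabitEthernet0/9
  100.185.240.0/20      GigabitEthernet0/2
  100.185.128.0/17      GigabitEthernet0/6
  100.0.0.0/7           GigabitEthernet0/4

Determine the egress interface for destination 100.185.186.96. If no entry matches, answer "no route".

GigabitEthernet0/6

Routes whose prefix contains 100.185.186.96:
  100.0.0.0/6 (100.0.0.0 - 103.255.255.255) -> GigabitEthernet0/1
  100.0.0.0/7 (100.0.0.0 - 101.255.255.255) -> GigabitEthernet0/4
  100.184.0.0/14 (100.184.0.0 - 100.187.255.255) -> GigabitEthernet0/3
  100.185.128.0/17 (100.185.128.0 - 100.185.255.255) -> GigabitEthernet0/6
More-specific entries that do NOT match:
  100.185.184.96/27 (100.185.184.96 - 100.185.184.127) does not contain 100.185.186.96
  100.185.184.0/24 (100.185.184.0 - 100.185.184.255) does not contain 100.185.186.96
  100.185.240.0/20 (100.185.240.0 - 100.185.255.255) does not contain 100.185.186.96
  100.185.192.0/18 (100.185.192.0 - 100.185.255.255) does not contain 100.185.186.96
  100.185.0.0/18 (100.185.0.0 - 100.185.63.255) does not contain 100.185.186.96
Longest matching prefix is /17 -> interface GigabitEthernet0/6.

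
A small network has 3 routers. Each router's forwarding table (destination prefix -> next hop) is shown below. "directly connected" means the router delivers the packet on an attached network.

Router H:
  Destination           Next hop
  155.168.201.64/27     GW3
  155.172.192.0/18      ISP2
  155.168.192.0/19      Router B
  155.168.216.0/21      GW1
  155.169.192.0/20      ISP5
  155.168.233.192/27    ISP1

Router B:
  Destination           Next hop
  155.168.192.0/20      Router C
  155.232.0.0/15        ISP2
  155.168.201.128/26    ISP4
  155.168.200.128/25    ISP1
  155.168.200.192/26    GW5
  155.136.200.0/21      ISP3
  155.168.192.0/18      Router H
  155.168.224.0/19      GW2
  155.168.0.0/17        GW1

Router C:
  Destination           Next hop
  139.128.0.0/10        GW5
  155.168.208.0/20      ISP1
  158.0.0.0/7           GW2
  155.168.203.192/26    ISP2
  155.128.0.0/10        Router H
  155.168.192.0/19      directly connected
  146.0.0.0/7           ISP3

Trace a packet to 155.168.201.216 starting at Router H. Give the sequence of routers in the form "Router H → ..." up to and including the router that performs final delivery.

Router H → Router B → Router C

At Router H: longest match for 155.168.201.216 is 155.168.192.0/19 -> Router B
At Router B: longest match for 155.168.201.216 is 155.168.192.0/20 -> Router C
At Router C: longest match for 155.168.201.216 is 155.168.192.0/19 -> directly connected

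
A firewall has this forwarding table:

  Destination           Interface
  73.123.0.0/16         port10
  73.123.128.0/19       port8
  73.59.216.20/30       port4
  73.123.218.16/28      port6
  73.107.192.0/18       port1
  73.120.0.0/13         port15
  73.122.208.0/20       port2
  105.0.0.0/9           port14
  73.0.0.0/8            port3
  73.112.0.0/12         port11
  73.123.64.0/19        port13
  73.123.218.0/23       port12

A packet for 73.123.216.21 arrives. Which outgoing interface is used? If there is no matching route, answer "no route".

port10

Routes whose prefix contains 73.123.216.21:
  73.0.0.0/8 (73.0.0.0 - 73.255.255.255) -> port3
  73.112.0.0/12 (73.112.0.0 - 73.127.255.255) -> port11
  73.120.0.0/13 (73.120.0.0 - 73.127.255.255) -> port15
  73.123.0.0/16 (73.123.0.0 - 73.123.255.255) -> port10
More-specific entries that do NOT match:
  73.59.216.20/30 (73.59.216.20 - 73.59.216.23) does not contain 73.123.216.21
  73.123.218.16/28 (73.123.218.16 - 73.123.218.31) does not contain 73.123.216.21
  73.123.218.0/23 (73.123.218.0 - 73.123.219.255) does not contain 73.123.216.21
  73.122.208.0/20 (73.122.208.0 - 73.122.223.255) does not contain 73.123.216.21
  73.123.128.0/19 (73.123.128.0 - 73.123.159.255) does not contain 73.123.216.21
  73.123.64.0/19 (73.123.64.0 - 73.123.95.255) does not contain 73.123.216.21
  73.107.192.0/18 (73.107.192.0 - 73.107.255.255) does not contain 73.123.216.21
Longest matching prefix is /16 -> interface port10.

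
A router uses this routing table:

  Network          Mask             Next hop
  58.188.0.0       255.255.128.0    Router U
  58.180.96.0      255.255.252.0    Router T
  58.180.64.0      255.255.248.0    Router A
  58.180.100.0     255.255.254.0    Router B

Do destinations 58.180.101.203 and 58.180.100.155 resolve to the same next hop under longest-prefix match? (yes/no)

58.180.101.203: longest match 58.180.100.0/23 -> Router B
58.180.100.155: longest match 58.180.100.0/23 -> Router B

yes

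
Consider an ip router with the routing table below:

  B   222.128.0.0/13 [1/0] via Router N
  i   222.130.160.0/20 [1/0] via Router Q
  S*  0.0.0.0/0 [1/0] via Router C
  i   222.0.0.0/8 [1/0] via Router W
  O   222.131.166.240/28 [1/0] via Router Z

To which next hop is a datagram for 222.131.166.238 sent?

Routes whose prefix contains 222.131.166.238:
  0.0.0.0/0 (default, matches everything) -> Router C
  222.0.0.0/8 (222.0.0.0 - 222.255.255.255) -> Router W
  222.128.0.0/13 (222.128.0.0 - 222.135.255.255) -> Router N
More-specific entries that do NOT match:
  222.131.166.240/28 (222.131.166.240 - 222.131.166.255) does not contain 222.131.166.238
  222.130.160.0/20 (222.130.160.0 - 222.130.175.255) does not contain 222.131.166.238
Longest matching prefix is /13 -> next hop Router N.

Router N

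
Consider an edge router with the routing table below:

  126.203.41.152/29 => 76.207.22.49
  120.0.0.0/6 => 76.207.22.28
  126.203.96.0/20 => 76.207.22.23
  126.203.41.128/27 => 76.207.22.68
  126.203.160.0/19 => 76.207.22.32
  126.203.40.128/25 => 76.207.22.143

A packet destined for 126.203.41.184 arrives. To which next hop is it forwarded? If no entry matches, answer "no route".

No entry's prefix contains 126.203.41.184; there is no default route.

no route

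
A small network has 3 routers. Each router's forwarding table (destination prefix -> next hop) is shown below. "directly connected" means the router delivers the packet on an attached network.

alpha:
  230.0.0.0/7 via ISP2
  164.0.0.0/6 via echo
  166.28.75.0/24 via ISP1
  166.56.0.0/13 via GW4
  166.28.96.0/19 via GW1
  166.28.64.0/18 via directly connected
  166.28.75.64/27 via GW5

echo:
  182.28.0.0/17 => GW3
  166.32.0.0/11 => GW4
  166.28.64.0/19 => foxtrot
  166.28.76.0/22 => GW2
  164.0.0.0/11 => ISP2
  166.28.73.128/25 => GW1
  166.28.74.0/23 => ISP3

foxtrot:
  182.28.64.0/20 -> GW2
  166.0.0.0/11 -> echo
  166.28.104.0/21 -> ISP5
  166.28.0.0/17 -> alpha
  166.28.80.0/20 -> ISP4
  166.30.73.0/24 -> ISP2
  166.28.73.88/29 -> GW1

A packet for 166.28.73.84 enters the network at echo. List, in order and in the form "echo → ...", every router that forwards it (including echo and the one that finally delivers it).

At echo: longest match for 166.28.73.84 is 166.28.64.0/19 -> foxtrot
At foxtrot: longest match for 166.28.73.84 is 166.28.0.0/17 -> alpha
At alpha: longest match for 166.28.73.84 is 166.28.64.0/18 -> directly connected

echo → foxtrot → alpha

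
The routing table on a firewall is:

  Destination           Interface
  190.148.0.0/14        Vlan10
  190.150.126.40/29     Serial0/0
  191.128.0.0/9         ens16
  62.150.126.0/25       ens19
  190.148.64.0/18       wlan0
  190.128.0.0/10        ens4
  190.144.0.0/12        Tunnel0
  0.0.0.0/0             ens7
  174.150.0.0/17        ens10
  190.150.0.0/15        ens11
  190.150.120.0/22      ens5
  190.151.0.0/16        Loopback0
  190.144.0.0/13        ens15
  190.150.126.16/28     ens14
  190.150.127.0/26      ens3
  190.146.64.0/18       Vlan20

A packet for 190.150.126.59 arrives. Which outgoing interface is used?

ens11

Routes whose prefix contains 190.150.126.59:
  0.0.0.0/0 (default, matches everything) -> ens7
  190.128.0.0/10 (190.128.0.0 - 190.191.255.255) -> ens4
  190.144.0.0/12 (190.144.0.0 - 190.159.255.255) -> Tunnel0
  190.144.0.0/13 (190.144.0.0 - 190.151.255.255) -> ens15
  190.148.0.0/14 (190.148.0.0 - 190.151.255.255) -> Vlan10
  190.150.0.0/15 (190.150.0.0 - 190.151.255.255) -> ens11
More-specific entries that do NOT match:
  190.150.126.40/29 (190.150.126.40 - 190.150.126.47) does not contain 190.150.126.59
  190.150.126.16/28 (190.150.126.16 - 190.150.126.31) does not contain 190.150.126.59
  190.150.127.0/26 (190.150.127.0 - 190.150.127.63) does not contain 190.150.126.59
  62.150.126.0/25 (62.150.126.0 - 62.150.126.127) does not contain 190.150.126.59
  190.150.120.0/22 (190.150.120.0 - 190.150.123.255) does not contain 190.150.126.59
  190.148.64.0/18 (190.148.64.0 - 190.148.127.255) does not contain 190.150.126.59
  190.146.64.0/18 (190.146.64.0 - 190.146.127.255) does not contain 190.150.126.59
  174.150.0.0/17 (174.150.0.0 - 174.150.127.255) does not contain 190.150.126.59
  190.151.0.0/16 (190.151.0.0 - 190.151.255.255) does not contain 190.150.126.59
Longest matching prefix is /15 -> interface ens11.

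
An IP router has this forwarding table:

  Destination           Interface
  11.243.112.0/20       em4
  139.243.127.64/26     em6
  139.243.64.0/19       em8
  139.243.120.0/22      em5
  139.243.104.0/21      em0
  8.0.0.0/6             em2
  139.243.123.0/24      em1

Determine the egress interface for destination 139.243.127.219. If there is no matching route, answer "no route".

no route

No entry's prefix contains 139.243.127.219; there is no default route.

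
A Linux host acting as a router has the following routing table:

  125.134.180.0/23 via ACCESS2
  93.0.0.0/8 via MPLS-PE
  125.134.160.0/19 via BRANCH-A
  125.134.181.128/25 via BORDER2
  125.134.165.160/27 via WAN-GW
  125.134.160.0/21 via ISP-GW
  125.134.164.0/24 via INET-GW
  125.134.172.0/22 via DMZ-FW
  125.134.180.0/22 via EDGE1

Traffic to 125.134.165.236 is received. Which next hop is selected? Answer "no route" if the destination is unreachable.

ISP-GW

Routes whose prefix contains 125.134.165.236:
  125.134.160.0/19 (125.134.160.0 - 125.134.191.255) -> BRANCH-A
  125.134.160.0/21 (125.134.160.0 - 125.134.167.255) -> ISP-GW
More-specific entries that do NOT match:
  125.134.165.160/27 (125.134.165.160 - 125.134.165.191) does not contain 125.134.165.236
  125.134.181.128/25 (125.134.181.128 - 125.134.181.255) does not contain 125.134.165.236
  125.134.164.0/24 (125.134.164.0 - 125.134.164.255) does not contain 125.134.165.236
  125.134.180.0/23 (125.134.180.0 - 125.134.181.255) does not contain 125.134.165.236
  125.134.172.0/22 (125.134.172.0 - 125.134.175.255) does not contain 125.134.165.236
  125.134.180.0/22 (125.134.180.0 - 125.134.183.255) does not contain 125.134.165.236
Longest matching prefix is /21 -> next hop ISP-GW.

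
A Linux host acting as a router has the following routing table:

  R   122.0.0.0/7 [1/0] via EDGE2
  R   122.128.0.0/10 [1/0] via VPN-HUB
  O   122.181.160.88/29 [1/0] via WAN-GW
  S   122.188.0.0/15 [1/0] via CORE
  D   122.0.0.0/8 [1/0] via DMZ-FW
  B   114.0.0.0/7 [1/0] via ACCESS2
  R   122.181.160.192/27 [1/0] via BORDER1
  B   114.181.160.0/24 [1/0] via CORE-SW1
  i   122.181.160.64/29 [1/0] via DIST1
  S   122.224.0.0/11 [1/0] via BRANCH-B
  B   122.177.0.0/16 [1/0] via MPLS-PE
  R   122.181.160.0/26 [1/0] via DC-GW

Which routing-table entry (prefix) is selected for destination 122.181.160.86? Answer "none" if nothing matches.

122.128.0.0/10

Entries matching 122.181.160.86:
  122.0.0.0/7 (122.0.0.0 - 123.255.255.255)
  122.0.0.0/8 (122.0.0.0 - 122.255.255.255)
  122.128.0.0/10 (122.128.0.0 - 122.191.255.255)
Most specific is 122.128.0.0/10.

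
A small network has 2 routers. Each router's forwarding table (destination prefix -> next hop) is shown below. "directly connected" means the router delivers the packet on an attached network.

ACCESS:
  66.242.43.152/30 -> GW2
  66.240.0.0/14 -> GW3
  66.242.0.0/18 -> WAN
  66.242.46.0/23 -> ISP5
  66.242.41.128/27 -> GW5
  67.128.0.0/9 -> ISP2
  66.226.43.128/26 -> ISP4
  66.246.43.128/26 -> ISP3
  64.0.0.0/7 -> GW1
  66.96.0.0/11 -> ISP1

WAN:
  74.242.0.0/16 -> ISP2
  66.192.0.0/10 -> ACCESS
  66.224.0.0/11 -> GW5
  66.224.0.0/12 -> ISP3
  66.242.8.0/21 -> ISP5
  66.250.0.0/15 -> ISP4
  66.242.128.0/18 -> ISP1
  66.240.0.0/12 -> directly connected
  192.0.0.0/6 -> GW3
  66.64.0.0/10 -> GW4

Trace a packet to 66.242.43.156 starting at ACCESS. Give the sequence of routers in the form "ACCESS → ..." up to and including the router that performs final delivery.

ACCESS → WAN

At ACCESS: longest match for 66.242.43.156 is 66.242.0.0/18 -> WAN
At WAN: longest match for 66.242.43.156 is 66.240.0.0/12 -> directly connected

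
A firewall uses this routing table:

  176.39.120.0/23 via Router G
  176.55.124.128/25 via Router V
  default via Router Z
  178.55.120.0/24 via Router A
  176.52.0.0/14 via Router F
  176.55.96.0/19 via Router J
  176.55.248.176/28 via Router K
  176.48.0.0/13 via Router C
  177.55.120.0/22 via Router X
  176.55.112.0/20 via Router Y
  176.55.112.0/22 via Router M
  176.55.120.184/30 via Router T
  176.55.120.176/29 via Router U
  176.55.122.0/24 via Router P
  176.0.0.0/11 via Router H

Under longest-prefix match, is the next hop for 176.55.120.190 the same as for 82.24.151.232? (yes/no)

no

176.55.120.190: longest match 176.55.112.0/20 -> Router Y
82.24.151.232: longest match 0.0.0.0/0 -> Router Z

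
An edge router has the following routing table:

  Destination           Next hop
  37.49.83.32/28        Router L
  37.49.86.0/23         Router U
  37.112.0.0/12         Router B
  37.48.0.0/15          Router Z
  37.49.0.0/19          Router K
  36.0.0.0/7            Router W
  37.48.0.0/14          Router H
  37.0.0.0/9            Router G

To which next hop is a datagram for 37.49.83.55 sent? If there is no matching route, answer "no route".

Router Z

Routes whose prefix contains 37.49.83.55:
  36.0.0.0/7 (36.0.0.0 - 37.255.255.255) -> Router W
  37.0.0.0/9 (37.0.0.0 - 37.127.255.255) -> Router G
  37.48.0.0/14 (37.48.0.0 - 37.51.255.255) -> Router H
  37.48.0.0/15 (37.48.0.0 - 37.49.255.255) -> Router Z
More-specific entries that do NOT match:
  37.49.83.32/28 (37.49.83.32 - 37.49.83.47) does not contain 37.49.83.55
  37.49.86.0/23 (37.49.86.0 - 37.49.87.255) does not contain 37.49.83.55
  37.49.0.0/19 (37.49.0.0 - 37.49.31.255) does not contain 37.49.83.55
Longest matching prefix is /15 -> next hop Router Z.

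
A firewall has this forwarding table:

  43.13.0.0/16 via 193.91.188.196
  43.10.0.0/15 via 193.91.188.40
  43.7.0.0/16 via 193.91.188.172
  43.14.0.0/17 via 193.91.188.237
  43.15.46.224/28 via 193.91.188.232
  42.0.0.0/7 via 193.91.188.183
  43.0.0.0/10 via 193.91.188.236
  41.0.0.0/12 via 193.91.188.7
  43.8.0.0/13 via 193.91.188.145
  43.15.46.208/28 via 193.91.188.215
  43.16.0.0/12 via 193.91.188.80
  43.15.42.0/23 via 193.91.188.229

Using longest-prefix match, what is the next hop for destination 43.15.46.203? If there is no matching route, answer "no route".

193.91.188.145

Routes whose prefix contains 43.15.46.203:
  42.0.0.0/7 (42.0.0.0 - 43.255.255.255) -> 193.91.188.183
  43.0.0.0/10 (43.0.0.0 - 43.63.255.255) -> 193.91.188.236
  43.8.0.0/13 (43.8.0.0 - 43.15.255.255) -> 193.91.188.145
More-specific entries that do NOT match:
  43.15.46.224/28 (43.15.46.224 - 43.15.46.239) does not contain 43.15.46.203
  43.15.46.208/28 (43.15.46.208 - 43.15.46.223) does not contain 43.15.46.203
  43.15.42.0/23 (43.15.42.0 - 43.15.43.255) does not contain 43.15.46.203
  43.14.0.0/17 (43.14.0.0 - 43.14.127.255) does not contain 43.15.46.203
  43.13.0.0/16 (43.13.0.0 - 43.13.255.255) does not contain 43.15.46.203
  43.7.0.0/16 (43.7.0.0 - 43.7.255.255) does not contain 43.15.46.203
  43.10.0.0/15 (43.10.0.0 - 43.11.255.255) does not contain 43.15.46.203
Longest matching prefix is /13 -> next hop 193.91.188.145.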